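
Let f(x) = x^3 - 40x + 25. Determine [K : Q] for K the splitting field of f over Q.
[K : Q] = 6

By the rational root test, any rational root of the monic integer polynomial f(x) = x^3 - 40x + 25 must be an integer dividing the constant term 25, i.e. one of ±{1, 5, 25}. Evaluating: f(1) = -14, f(-1) = 64, f(5) = -50, f(-5) = 100, f(25) = 14650, f(-25) = -14600; none is 0, so f has no rational root and is therefore irreducible over Q (a cubic with no linear factor over a field is irreducible). For an irreducible cubic, the Galois group is A_3 or S_3 according as the discriminant disc(f) = -4a^3 - 27b^2 = -4·(-40)^3 - 27·(25)^2 = 239125 is or is not a square in Q. Here disc(f) = 239125 is not a perfect square in Q, so the Galois group of f over Q is not contained in A_3 and must be all of S_3. The splitting field has degree |S_3| = 6 over Q, so [K : Q] = 6.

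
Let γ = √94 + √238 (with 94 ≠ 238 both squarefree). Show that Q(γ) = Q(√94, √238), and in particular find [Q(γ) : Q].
[Q(γ) : Q] = 4 (equivalently, Q(γ) = Q(√94, √238))

Obviously Q(γ) ⊆ Q(√94, √238), and [Q(√94, √238):Q] = 4 (since 94, 238 are distinct squarefree integers > 1 with 22372 not a perfect square). To show equality we compute the minimal polynomial of γ. From γ = √94 + √238: γ^2 = 94 + 2√(22372) + 238 = 332 + 2√(22372), so γ^2 - 332 = 2√(22372); squaring, (γ^2 - 332)^2 = 4·22372, i.e. γ^4 - 664γ^2 + 110224 - 89488 = 0, i.e. γ^4 - 664γ^2 + 20736 = 0. So γ is a root of x^4 - 664x^2 + 20736. This polynomial is irreducible over Q: it has no rational root (each ±√94 ± √238 is irrational), and any factorization into two quadratics over Q would force √(22372) ∈ Q (pairing opposite roots) or √94, √238 ∈ Q (other pairings), all impossible. Hence [Q(γ):Q] = 4 = [Q(√94, √238):Q], so Q(γ) = Q(√94, √238).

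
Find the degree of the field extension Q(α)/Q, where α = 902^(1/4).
[Q(α):Q] = 4

α is a root of x^4 - 902. By Eisenstein's criterion at the prime p = 2 (which divides the constant term 902 but p^2 = 4 does not, since 902 is squarefree), x^4 - 902 is irreducible over Q. Hence [Q(α):Q] = 4.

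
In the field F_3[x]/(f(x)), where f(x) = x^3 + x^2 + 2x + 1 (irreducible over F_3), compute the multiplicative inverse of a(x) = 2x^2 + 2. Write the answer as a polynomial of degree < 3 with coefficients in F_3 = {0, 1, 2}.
a(x)^(-1) ≡ 2x^2 + 2x + 2 (mod f(x))

Since f is irreducible over F_3, F_3[x]/(f) is a field and a(x) ≠ 0 has an inverse. Apply the extended Euclidean algorithm to f(x) and a(x) in F_3[x]: f(x) = (2x + 2)·a(x) + (x);  a(x) = (2x)·(x) + (2). The last nonzero remainder is the constant 2 = gcd(f, a) in F_3. Back-substituting through the division chain expresses 2 = s(x)·a(x) + t(x)·f(x) with s(x) ≡ x^2 + x + 1 (mod f), so (x^2 + x + 1)·a(x) ≡ 2 (mod f). Multiplying by 2^(-1) ≡ 2 in F_3 gives a(x)^(-1) ≡ 2·(x^2 + x + 1) ≡ 2x^2 + 2x + 2 (mod f). Check: (2x^2 + 2)·(2x^2 + 2x + 2) = x^4 + x^3 + 2x^2 + x + 1 ≡ 1 (mod x^3 + x^2 + 2x + 1).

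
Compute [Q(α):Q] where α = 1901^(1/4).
[Q(α):Q] = 4

α is a root of x^4 - 1901. By Eisenstein's criterion at the prime p = 1901 (which divides the constant term 1901 but p^2 = 3613801 does not, since 1901 is squarefree), x^4 - 1901 is irreducible over Q. Hence [Q(α):Q] = 4.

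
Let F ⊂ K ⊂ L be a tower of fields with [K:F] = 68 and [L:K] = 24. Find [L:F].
[L:F] = 1632

The tower law says that for any tower of field extensions F ⊂ K ⊂ L with finite degrees, [L:F] = [L:K] · [K:F]. Here this gives [L:F] = 24 · 68 = 1632.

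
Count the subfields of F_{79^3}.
F_{79^3} has 2 subfields

The subfields of F_{p^n} are exactly the fields F_{p^d} for d | n (each is the fixed field of the unique index-d subgroup of Gal(F_{p^n}/F_p) ≅ Z/nZ). The divisors of n = 3 are {1, 3}, giving 2 subfields: F_{79^1}, F_{79^3}.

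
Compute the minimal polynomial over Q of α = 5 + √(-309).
m_α(x) = x^2 - 10x + 334

From α - 5 = √(-309), squaring gives (α - 5)^2 = -309, i.e. α^2 - 10α + 25 = -309, so α^2 - 10α + 334 = 0. The discriminant of x^2 - 10x + 334 is (-10)^2 - 4·(334) = 100 - 1336 = -1236, and 4·(-309) is not a perfect square in Q since -309 is squarefree and ≠ 1. Hence x^2 - 10x + 334 is irreducible over Q and is the minimal polynomial of α.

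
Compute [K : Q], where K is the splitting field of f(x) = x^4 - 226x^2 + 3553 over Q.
[K : Q] = 4

Solving the quadratic in x^2: x^2 = (226 ± √(226^2 - 4·3553))/2 = (226 ± √36864)/2 = (226 ± 192)/2, giving x^2 = 209 or x^2 = 17. So f(x) = (x^2 - 209)(x^2 - 17) and the roots of f are ±√209, ±√17. Hence the splitting field is K = Q(√209, √17). Since 209 and 17 are distinct squarefree integers > 1, their product 3553 is not a perfect square, so √17 ∉ Q(√209). By the tower law [K:Q] = [Q(√209,√17):Q(√209)] · [Q(√209):Q] = 2 · 2 = 4.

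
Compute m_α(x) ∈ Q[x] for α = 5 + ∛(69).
m_α(x) = x^3 - 15x^2 + 75x - 194

Set β = α - 5 = ∛(69), so β^3 = 69. Then (α - 5)^3 - 69 = 0, i.e. α is a root of g(x) = (x - 5)^3 - 69 = x^3 - 15x^2 + 75x - 194. Since g(x) = h(x - 5) where h(x) = x^3 - 69, and h is irreducible over Q (because 69 is not a perfect cube, so h has no rational root, and a monic cubic with no rational root is irreducible), g is also irreducible (irreducibility is preserved under the substitution x → x - 5). Hence m_α(x) = x^3 - 15x^2 + 75x - 194.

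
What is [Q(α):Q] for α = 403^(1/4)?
[Q(α):Q] = 4

α is a root of x^4 - 403. By Eisenstein's criterion at the prime p = 13 (which divides the constant term 403 but p^2 = 169 does not, since 403 is squarefree), x^4 - 403 is irreducible over Q. Hence [Q(α):Q] = 4.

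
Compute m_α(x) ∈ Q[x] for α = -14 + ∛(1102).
m_α(x) = x^3 + 42x^2 + 588x + 1642

Set β = α + 14 = ∛(1102), so β^3 = 1102. Then (α + 14)^3 - 1102 = 0, i.e. α is a root of g(x) = (x + 14)^3 - 1102 = x^3 + 42x^2 + 588x + 1642. Since g(x) = h(x + 14) where h(x) = x^3 - 1102, and h is irreducible over Q (because 1102 is not a perfect cube, so h has no rational root, and a monic cubic with no rational root is irreducible), g is also irreducible (irreducibility is preserved under the substitution x → x + 14). Hence m_α(x) = x^3 + 42x^2 + 588x + 1642.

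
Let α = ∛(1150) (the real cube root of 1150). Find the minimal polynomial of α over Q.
m_α(x) = x^3 - 1150

α satisfies α^3 = 1150, so x^3 - 1150 annihilates α. By the rational root test, a rational root p/q (in lowest terms) of x^3 - 1150 would satisfy p^3 = 1150 q^3, forcing q = 1 and p^3 = 1150; but 1150 is not a perfect cube, contradiction. A monic cubic over Q with no rational root is irreducible (any nontrivial factorization would include a linear factor). Hence x^3 - 1150 is the minimal polynomial of α, and in particular [Q(α):Q] = 3.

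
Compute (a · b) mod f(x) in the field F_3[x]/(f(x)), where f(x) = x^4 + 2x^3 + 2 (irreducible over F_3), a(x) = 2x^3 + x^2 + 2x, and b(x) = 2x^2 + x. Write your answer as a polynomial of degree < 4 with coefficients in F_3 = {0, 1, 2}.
a · b ≡ x^3 + 2x^2 + x + 2 (mod f(x))

Multiply in F_3[x]: a(x)·b(x) = (2x^3 + x^2 + 2x)·(2x^2 + x) = x^5 + x^4 + 2x^3 + 2x^2. This has degree ≥ 4, so divide by f(x) over F_3: x^5 + x^4 + 2x^3 + 2x^2 = (x + 2)·(x^4 + 2x^3 + 2) + (x^3 + 2x^2 + x + 2). Hence a·b ≡ x^3 + 2x^2 + x + 2 (mod f). (F_3[x]/(f) is a field with 3^4 = 81 elements since f is irreducible of degree 4.)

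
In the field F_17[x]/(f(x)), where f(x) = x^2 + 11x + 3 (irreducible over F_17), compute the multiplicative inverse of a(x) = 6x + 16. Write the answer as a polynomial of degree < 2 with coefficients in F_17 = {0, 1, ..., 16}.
a(x)^(-1) ≡ 9x + 7 (mod f(x))

Since f is irreducible over F_17, F_17[x]/(f) is a field and a(x) ≠ 0 has an inverse. Apply the extended Euclidean algorithm to f(x) and a(x) in F_17[x]: f(x) = (3x + 8)·a(x) + (11). The last nonzero remainder is the constant 11 = gcd(f, a) in F_17. Back-substituting through the division chain expresses 11 = s(x)·a(x) + t(x)·f(x) with s(x) ≡ 14x + 9 (mod f), so (14x + 9)·a(x) ≡ 11 (mod f). Multiplying by 11^(-1) ≡ 14 in F_17 gives a(x)^(-1) ≡ 14·(14x + 9) ≡ 9x + 7 (mod f). Check: (6x + 16)·(9x + 7) = 3x^2 + 16x + 10 ≡ 1 (mod x^2 + 11x + 3).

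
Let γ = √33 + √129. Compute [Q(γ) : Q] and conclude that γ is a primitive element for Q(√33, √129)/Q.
[Q(γ) : Q] = 4 (equivalently, Q(γ) = Q(√33, √129))

Obviously Q(γ) ⊆ Q(√33, √129), and [Q(√33, √129):Q] = 4 (since 33, 129 are distinct squarefree integers > 1 with 4257 not a perfect square). To show equality we compute the minimal polynomial of γ. From γ = √33 + √129: γ^2 = 33 + 2√(4257) + 129 = 162 + 2√(4257), so γ^2 - 162 = 2√(4257); squaring, (γ^2 - 162)^2 = 4·4257, i.e. γ^4 - 324γ^2 + 26244 - 17028 = 0, i.e. γ^4 - 324γ^2 + 9216 = 0. So γ is a root of x^4 - 324x^2 + 9216. This polynomial is irreducible over Q: it has no rational root (each ±√33 ± √129 is irrational), and any factorization into two quadratics over Q would force √(4257) ∈ Q (pairing opposite roots) or √33, √129 ∈ Q (other pairings), all impossible. Hence [Q(γ):Q] = 4 = [Q(√33, √129):Q], so Q(γ) = Q(√33, √129).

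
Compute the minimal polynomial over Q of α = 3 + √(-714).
m_α(x) = x^2 - 6x + 723

From α - 3 = √(-714), squaring gives (α - 3)^2 = -714, i.e. α^2 - 6α + 9 = -714, so α^2 - 6α + 723 = 0. The discriminant of x^2 - 6x + 723 is (-6)^2 - 4·(723) = 36 - 2892 = -2856, and 4·(-714) is not a perfect square in Q since -714 is squarefree and ≠ 1. Hence x^2 - 6x + 723 is irreducible over Q and is the minimal polynomial of α.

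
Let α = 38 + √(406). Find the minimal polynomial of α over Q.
m_α(x) = x^2 - 76x + 1038

From α - 38 = √(406), squaring gives (α - 38)^2 = 406, i.e. α^2 - 76α + 1444 = 406, so α^2 - 76α + 1038 = 0. The discriminant of x^2 - 76x + 1038 is (-76)^2 - 4·(1038) = 5776 - 4152 = 1624, and 4·(406) is not a perfect square in Q since 406 is squarefree and ≠ 1. Hence x^2 - 76x + 1038 is irreducible over Q and is the minimal polynomial of α.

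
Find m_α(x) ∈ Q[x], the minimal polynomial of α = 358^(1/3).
m_α(x) = x^3 - 358

α satisfies α^3 = 358, so x^3 - 358 annihilates α. By the rational root test, a rational root p/q (in lowest terms) of x^3 - 358 would satisfy p^3 = 358 q^3, forcing q = 1 and p^3 = 358; but 358 is not a perfect cube, contradiction. A monic cubic over Q with no rational root is irreducible (any nontrivial factorization would include a linear factor). Hence x^3 - 358 is the minimal polynomial of α, and in particular [Q(α):Q] = 3.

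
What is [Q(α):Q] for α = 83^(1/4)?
[Q(α):Q] = 4

α is a root of x^4 - 83. By Eisenstein's criterion at the prime p = 83 (which divides the constant term 83 but p^2 = 6889 does not, since 83 is squarefree), x^4 - 83 is irreducible over Q. Hence [Q(α):Q] = 4.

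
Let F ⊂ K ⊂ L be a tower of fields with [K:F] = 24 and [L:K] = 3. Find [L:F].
[L:F] = 72

The tower law says that for any tower of field extensions F ⊂ K ⊂ L with finite degrees, [L:F] = [L:K] · [K:F]. Here this gives [L:F] = 3 · 24 = 72.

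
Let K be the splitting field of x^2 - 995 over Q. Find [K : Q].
[K : Q] = 2

f(x) = x^2 - 995 factors as (x - √995)(x + √995). The splitting field is K = Q(√995). Since 995 is squarefree and > 1, it is not a perfect square, so x^2 - 995 is irreducible over Q and [Q(√995) : Q] = 2. Hence [K : Q] = 2.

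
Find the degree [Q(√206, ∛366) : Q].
[Q(√206, ∛366) : Q] = 6

Let L = Q(√206, ∛366). Since Q(√206) ⊂ L and [Q(√206):Q] = 2, the tower law gives 2 | [L:Q]. Likewise Q(∛366) ⊂ L with [Q(∛366):Q] = 3 (because 366 is not a perfect cube), so 3 | [L:Q]. As gcd(2,3) = 1, [L:Q] is divisible by 6. Conversely L is generated over Q by √206 and ∛366, so [L:Q] ≤ 2·3 = 6. Therefore [Q(√206, ∛366) : Q] = 6.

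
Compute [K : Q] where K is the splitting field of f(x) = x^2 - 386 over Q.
[K : Q] = 2

f(x) = x^2 - 386 factors as (x - √386)(x + √386). The splitting field is K = Q(√386). Since 386 is squarefree and > 1, it is not a perfect square, so x^2 - 386 is irreducible over Q and [Q(√386) : Q] = 2. Hence [K : Q] = 2.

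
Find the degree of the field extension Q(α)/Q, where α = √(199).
[Q(α):Q] = 2

[Q(α):Q] equals the degree of the minimal polynomial of α. Here α^2 = 199 and x^2 - 199 is irreducible (d = 199 is squarefree, ≠ 1, hence not a square), so deg(m_α) = 2. Thus [Q(α):Q] = 2.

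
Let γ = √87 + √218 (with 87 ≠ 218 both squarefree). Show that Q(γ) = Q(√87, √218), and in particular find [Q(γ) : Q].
[Q(γ) : Q] = 4 (equivalently, Q(γ) = Q(√87, √218))

Obviously Q(γ) ⊆ Q(√87, √218), and [Q(√87, √218):Q] = 4 (since 87, 218 are distinct squarefree integers > 1 with 18966 not a perfect square). To show equality we compute the minimal polynomial of γ. From γ = √87 + √218: γ^2 = 87 + 2√(18966) + 218 = 305 + 2√(18966), so γ^2 - 305 = 2√(18966); squaring, (γ^2 - 305)^2 = 4·18966, i.e. γ^4 - 610γ^2 + 93025 - 75864 = 0, i.e. γ^4 - 610γ^2 + 17161 = 0. So γ is a root of x^4 - 610x^2 + 17161. This polynomial is irreducible over Q: it has no rational root (each ±√87 ± √218 is irrational), and any factorization into two quadratics over Q would force √(18966) ∈ Q (pairing opposite roots) or √87, √218 ∈ Q (other pairings), all impossible. Hence [Q(γ):Q] = 4 = [Q(√87, √218):Q], so Q(γ) = Q(√87, √218).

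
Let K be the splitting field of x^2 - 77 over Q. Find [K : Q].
[K : Q] = 2

f(x) = x^2 - 77 factors as (x - √77)(x + √77). The splitting field is K = Q(√77). Since 77 is squarefree and > 1, it is not a perfect square, so x^2 - 77 is irreducible over Q and [Q(√77) : Q] = 2. Hence [K : Q] = 2.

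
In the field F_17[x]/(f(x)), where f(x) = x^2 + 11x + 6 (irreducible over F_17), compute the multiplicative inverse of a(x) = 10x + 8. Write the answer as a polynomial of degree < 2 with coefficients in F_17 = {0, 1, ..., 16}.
a(x)^(-1) ≡ 15x (mod f(x))

Since f is irreducible over F_17, F_17[x]/(f) is a field and a(x) ≠ 0 has an inverse. Apply the extended Euclidean algorithm to f(x) and a(x) in F_17[x]: f(x) = (12x)·a(x) + (6). The last nonzero remainder is the constant 6 = gcd(f, a) in F_17. Back-substituting through the division chain expresses 6 = s(x)·a(x) + t(x)·f(x) with s(x) ≡ 5x (mod f), so (5x)·a(x) ≡ 6 (mod f). Multiplying by 6^(-1) ≡ 3 in F_17 gives a(x)^(-1) ≡ 3·(5x) ≡ 15x (mod f). Check: (10x + 8)·(15x) = 14x^2 + x ≡ 1 (mod x^2 + 11x + 6).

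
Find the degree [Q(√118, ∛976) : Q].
[Q(√118, ∛976) : Q] = 6

Let L = Q(√118, ∛976). Since Q(√118) ⊂ L and [Q(√118):Q] = 2, the tower law gives 2 | [L:Q]. Likewise Q(∛976) ⊂ L with [Q(∛976):Q] = 3 (because 976 is not a perfect cube), so 3 | [L:Q]. As gcd(2,3) = 1, [L:Q] is divisible by 6. Conversely L is generated over Q by √118 and ∛976, so [L:Q] ≤ 2·3 = 6. Therefore [Q(√118, ∛976) : Q] = 6.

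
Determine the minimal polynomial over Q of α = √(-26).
m_α(x) = x^2 + 26

α satisfies α^2 + 26 = 0, so x^2 + 26 annihilates α. Since d = -26 is squarefree and ≠ 1, it is not a perfect square in Q, so x^2 + 26 has no rational root and is therefore irreducible over Q (a degree-2 polynomial over a field is irreducible iff it has no root). Hence m_α(x) = x^2 + 26.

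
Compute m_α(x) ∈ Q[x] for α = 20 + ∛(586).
m_α(x) = x^3 - 60x^2 + 1200x - 8586

Set β = α - 20 = ∛(586), so β^3 = 586. Then (α - 20)^3 - 586 = 0, i.e. α is a root of g(x) = (x - 20)^3 - 586 = x^3 - 60x^2 + 1200x - 8586. Since g(x) = h(x - 20) where h(x) = x^3 - 586, and h is irreducible over Q (because 586 is not a perfect cube, so h has no rational root, and a monic cubic with no rational root is irreducible), g is also irreducible (irreducibility is preserved under the substitution x → x - 20). Hence m_α(x) = x^3 - 60x^2 + 1200x - 8586.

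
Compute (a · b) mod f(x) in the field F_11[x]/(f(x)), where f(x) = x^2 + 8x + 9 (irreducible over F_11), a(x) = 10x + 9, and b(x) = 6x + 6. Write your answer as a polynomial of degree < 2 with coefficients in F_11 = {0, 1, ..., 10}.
a · b ≡ 8x + 9 (mod f(x))

Multiply in F_11[x]: a(x)·b(x) = (10x + 9)·(6x + 6) = 5x^2 + 4x + 10. This has degree ≥ 2, so divide by f(x) over F_11: 5x^2 + 4x + 10 = (5)·(x^2 + 8x + 9) + (8x + 9). Hence a·b ≡ 8x + 9 (mod f). (F_11[x]/(f) is a field with 11^2 = 121 elements since f is irreducible of degree 2.)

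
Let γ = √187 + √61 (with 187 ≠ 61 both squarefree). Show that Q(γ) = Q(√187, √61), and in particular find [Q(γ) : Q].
[Q(γ) : Q] = 4 (equivalently, Q(γ) = Q(√187, √61))

Obviously Q(γ) ⊆ Q(√187, √61), and [Q(√187, √61):Q] = 4 (since 187, 61 are distinct squarefree integers > 1 with 11407 not a perfect square). To show equality we compute the minimal polynomial of γ. From γ = √187 + √61: γ^2 = 187 + 2√(11407) + 61 = 248 + 2√(11407), so γ^2 - 248 = 2√(11407); squaring, (γ^2 - 248)^2 = 4·11407, i.e. γ^4 - 496γ^2 + 61504 - 45628 = 0, i.e. γ^4 - 496γ^2 + 15876 = 0. So γ is a root of x^4 - 496x^2 + 15876. This polynomial is irreducible over Q: it has no rational root (each ±√187 ± √61 is irrational), and any factorization into two quadratics over Q would force √(11407) ∈ Q (pairing opposite roots) or √187, √61 ∈ Q (other pairings), all impossible. Hence [Q(γ):Q] = 4 = [Q(√187, √61):Q], so Q(γ) = Q(√187, √61).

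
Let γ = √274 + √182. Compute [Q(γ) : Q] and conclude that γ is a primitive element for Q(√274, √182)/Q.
[Q(γ) : Q] = 4 (equivalently, Q(γ) = Q(√274, √182))

Obviously Q(γ) ⊆ Q(√274, √182), and [Q(√274, √182):Q] = 4 (since 274, 182 are distinct squarefree integers > 1 with 49868 not a perfect square). To show equality we compute the minimal polynomial of γ. From γ = √274 + √182: γ^2 = 274 + 2√(49868) + 182 = 456 + 2√(49868), so γ^2 - 456 = 2√(49868); squaring, (γ^2 - 456)^2 = 4·49868, i.e. γ^4 - 912γ^2 + 207936 - 199472 = 0, i.e. γ^4 - 912γ^2 + 8464 = 0. So γ is a root of x^4 - 912x^2 + 8464. This polynomial is irreducible over Q: it has no rational root (each ±√274 ± √182 is irrational), and any factorization into two quadratics over Q would force √(49868) ∈ Q (pairing opposite roots) or √274, √182 ∈ Q (other pairings), all impossible. Hence [Q(γ):Q] = 4 = [Q(√274, √182):Q], so Q(γ) = Q(√274, √182).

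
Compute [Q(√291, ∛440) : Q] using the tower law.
[Q(√291, ∛440) : Q] = 6

Let L = Q(√291, ∛440). Since Q(√291) ⊂ L and [Q(√291):Q] = 2, the tower law gives 2 | [L:Q]. Likewise Q(∛440) ⊂ L with [Q(∛440):Q] = 3 (because 440 is not a perfect cube), so 3 | [L:Q]. As gcd(2,3) = 1, [L:Q] is divisible by 6. Conversely L is generated over Q by √291 and ∛440, so [L:Q] ≤ 2·3 = 6. Therefore [Q(√291, ∛440) : Q] = 6.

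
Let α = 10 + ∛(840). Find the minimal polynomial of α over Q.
m_α(x) = x^3 - 30x^2 + 300x - 1840

Set β = α - 10 = ∛(840), so β^3 = 840. Then (α - 10)^3 - 840 = 0, i.e. α is a root of g(x) = (x - 10)^3 - 840 = x^3 - 30x^2 + 300x - 1840. Since g(x) = h(x - 10) where h(x) = x^3 - 840, and h is irreducible over Q (because 840 is not a perfect cube, so h has no rational root, and a monic cubic with no rational root is irreducible), g is also irreducible (irreducibility is preserved under the substitution x → x - 10). Hence m_α(x) = x^3 - 30x^2 + 300x - 1840.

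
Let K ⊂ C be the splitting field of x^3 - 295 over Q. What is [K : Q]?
[K : Q] = 6

The roots of x^3 - 295 are ∛295, ω∛295, ω^2∛295 where ω = e^(2πi/3) is a primitive cube root of unity, so K = Q(∛295, ω). Now [Q(∛295):Q] = 3 (since 295 is not a perfect cube, x^3 - 295 is irreducible) and [Q(ω):Q] = 2. Both 2 and 3 divide [K:Q], and [K:Q] ≤ 3·2 = 6, so [K:Q] = 6. (Equivalently: Q(∛295) ⊂ R but ω ∉ R, so [K : Q(∛295)] = 2.)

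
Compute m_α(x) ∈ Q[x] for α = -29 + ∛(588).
m_α(x) = x^3 + 87x^2 + 2523x + 23801

Set β = α + 29 = ∛(588), so β^3 = 588. Then (α + 29)^3 - 588 = 0, i.e. α is a root of g(x) = (x + 29)^3 - 588 = x^3 + 87x^2 + 2523x + 23801. Since g(x) = h(x + 29) where h(x) = x^3 - 588, and h is irreducible over Q (because 588 is not a perfect cube, so h has no rational root, and a monic cubic with no rational root is irreducible), g is also irreducible (irreducibility is preserved under the substitution x → x + 29). Hence m_α(x) = x^3 + 87x^2 + 2523x + 23801.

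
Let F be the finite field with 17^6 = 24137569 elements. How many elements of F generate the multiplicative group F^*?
There are φ(24137568) = 6345216 primitive elements

F_q^* is cyclic of order q - 1 = 24137568. A cyclic group of order m has exactly φ(m) generators. Here m = 24137568 = 2^5 · 3^3 · 7 · 13 · 307, so the number of primitive elements is φ(24137568) = 6345216.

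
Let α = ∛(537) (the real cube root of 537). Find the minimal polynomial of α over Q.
m_α(x) = x^3 - 537

α satisfies α^3 = 537, so x^3 - 537 annihilates α. By the rational root test, a rational root p/q (in lowest terms) of x^3 - 537 would satisfy p^3 = 537 q^3, forcing q = 1 and p^3 = 537; but 537 is not a perfect cube, contradiction. A monic cubic over Q with no rational root is irreducible (any nontrivial factorization would include a linear factor). Hence x^3 - 537 is the minimal polynomial of α, and in particular [Q(α):Q] = 3.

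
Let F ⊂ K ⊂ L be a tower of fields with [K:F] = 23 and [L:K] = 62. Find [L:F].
[L:F] = 1426

The tower law says that for any tower of field extensions F ⊂ K ⊂ L with finite degrees, [L:F] = [L:K] · [K:F]. Here this gives [L:F] = 62 · 23 = 1426.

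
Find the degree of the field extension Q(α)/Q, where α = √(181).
[Q(α):Q] = 2

[Q(α):Q] equals the degree of the minimal polynomial of α. Here α^2 = 181 and x^2 - 181 is irreducible (d = 181 is squarefree, ≠ 1, hence not a square), so deg(m_α) = 2. Thus [Q(α):Q] = 2.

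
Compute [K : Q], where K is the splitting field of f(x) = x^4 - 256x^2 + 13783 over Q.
[K : Q] = 4

Solving the quadratic in x^2: x^2 = (256 ± √(256^2 - 4·13783))/2 = (256 ± √10404)/2 = (256 ± 102)/2, giving x^2 = 179 or x^2 = 77. So f(x) = (x^2 - 179)(x^2 - 77) and the roots of f are ±√179, ±√77. Hence the splitting field is K = Q(√179, √77). Since 179 and 77 are distinct squarefree integers > 1, their product 13783 is not a perfect square, so √77 ∉ Q(√179). By the tower law [K:Q] = [Q(√179,√77):Q(√179)] · [Q(√179):Q] = 2 · 2 = 4.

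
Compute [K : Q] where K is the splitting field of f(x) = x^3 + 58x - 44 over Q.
[K : Q] = 6

By the rational root test, any rational root of the monic integer polynomial f(x) = x^3 + 58x - 44 must be an integer dividing the constant term -44, i.e. one of ±{1, 2, 4, 11, 22, 44}. Evaluating: f(1) = 15, f(-1) = -103, f(2) = 80, f(-2) = -168, f(4) = 252, f(-4) = -340, f(11) = 1925, f(-11) = -2013, f(22) = 11880, f(-22) = -11968, f(44) = 87692, f(-44) = -87780; none is 0, so f has no rational root and is therefore irreducible over Q (a cubic with no linear factor over a field is irreducible). For an irreducible cubic, the Galois group is A_3 or S_3 according as the discriminant disc(f) = -4a^3 - 27b^2 = -4·(58)^3 - 27·(-44)^2 = -832720 is or is not a square in Q. Here disc(f) = -832720 is not a perfect square in Q, so the Galois group of f over Q is not contained in A_3 and must be all of S_3. The splitting field has degree |S_3| = 6 over Q, so [K : Q] = 6.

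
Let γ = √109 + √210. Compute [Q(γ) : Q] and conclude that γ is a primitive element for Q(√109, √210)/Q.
[Q(γ) : Q] = 4 (equivalently, Q(γ) = Q(√109, √210))

Obviously Q(γ) ⊆ Q(√109, √210), and [Q(√109, √210):Q] = 4 (since 109, 210 are distinct squarefree integers > 1 with 22890 not a perfect square). To show equality we compute the minimal polynomial of γ. From γ = √109 + √210: γ^2 = 109 + 2√(22890) + 210 = 319 + 2√(22890), so γ^2 - 319 = 2√(22890); squaring, (γ^2 - 319)^2 = 4·22890, i.e. γ^4 - 638γ^2 + 101761 - 91560 = 0, i.e. γ^4 - 638γ^2 + 10201 = 0. So γ is a root of x^4 - 638x^2 + 10201. This polynomial is irreducible over Q: it has no rational root (each ±√109 ± √210 is irrational), and any factorization into two quadratics over Q would force √(22890) ∈ Q (pairing opposite roots) or √109, √210 ∈ Q (other pairings), all impossible. Hence [Q(γ):Q] = 4 = [Q(√109, √210):Q], so Q(γ) = Q(√109, √210).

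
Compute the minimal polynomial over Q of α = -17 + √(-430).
m_α(x) = x^2 + 34x + 719

From α + 17 = √(-430), squaring gives (α + 17)^2 = -430, i.e. α^2 + 34α + 289 = -430, so α^2 + 34α + 719 = 0. The discriminant of x^2 + 34x + 719 is (34)^2 - 4·(719) = 1156 - 2876 = -1720, and 4·(-430) is not a perfect square in Q since -430 is squarefree and ≠ 1. Hence x^2 + 34x + 719 is irreducible over Q and is the minimal polynomial of α.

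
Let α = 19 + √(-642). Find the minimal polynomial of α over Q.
m_α(x) = x^2 - 38x + 1003

From α - 19 = √(-642), squaring gives (α - 19)^2 = -642, i.e. α^2 - 38α + 361 = -642, so α^2 - 38α + 1003 = 0. The discriminant of x^2 - 38x + 1003 is (-38)^2 - 4·(1003) = 1444 - 4012 = -2568, and 4·(-642) is not a perfect square in Q since -642 is squarefree and ≠ 1. Hence x^2 - 38x + 1003 is irreducible over Q and is the minimal polynomial of α.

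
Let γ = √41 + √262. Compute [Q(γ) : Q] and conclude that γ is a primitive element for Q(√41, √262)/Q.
[Q(γ) : Q] = 4 (equivalently, Q(γ) = Q(√41, √262))

Obviously Q(γ) ⊆ Q(√41, √262), and [Q(√41, √262):Q] = 4 (since 41, 262 are distinct squarefree integers > 1 with 10742 not a perfect square). To show equality we compute the minimal polynomial of γ. From γ = √41 + √262: γ^2 = 41 + 2√(10742) + 262 = 303 + 2√(10742), so γ^2 - 303 = 2√(10742); squaring, (γ^2 - 303)^2 = 4·10742, i.e. γ^4 - 606γ^2 + 91809 - 42968 = 0, i.e. γ^4 - 606γ^2 + 48841 = 0. So γ is a root of x^4 - 606x^2 + 48841. This polynomial is irreducible over Q: it has no rational root (each ±√41 ± √262 is irrational), and any factorization into two quadratics over Q would force √(10742) ∈ Q (pairing opposite roots) or √41, √262 ∈ Q (other pairings), all impossible. Hence [Q(γ):Q] = 4 = [Q(√41, √262):Q], so Q(γ) = Q(√41, √262).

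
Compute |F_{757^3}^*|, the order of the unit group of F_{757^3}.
|F_{757^3}^*| = 433798092

F_{757^3} has 757^3 = 433798093 elements; its multiplicative group consists of all nonzero elements, so |F_{757^3}^*| = 433798093 - 1 = 433798092. (It is cyclic since any finite subgroup of the multiplicative group of a field is cyclic.)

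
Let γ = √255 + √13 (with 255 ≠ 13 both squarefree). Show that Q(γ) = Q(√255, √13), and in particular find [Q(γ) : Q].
[Q(γ) : Q] = 4 (equivalently, Q(γ) = Q(√255, √13))

Obviously Q(γ) ⊆ Q(√255, √13), and [Q(√255, √13):Q] = 4 (since 255, 13 are distinct squarefree integers > 1 with 3315 not a perfect square). To show equality we compute the minimal polynomial of γ. From γ = √255 + √13: γ^2 = 255 + 2√(3315) + 13 = 268 + 2√(3315), so γ^2 - 268 = 2√(3315); squaring, (γ^2 - 268)^2 = 4·3315, i.e. γ^4 - 536γ^2 + 71824 - 13260 = 0, i.e. γ^4 - 536γ^2 + 58564 = 0. So γ is a root of x^4 - 536x^2 + 58564. This polynomial is irreducible over Q: it has no rational root (each ±√255 ± √13 is irrational), and any factorization into two quadratics over Q would force √(3315) ∈ Q (pairing opposite roots) or √255, √13 ∈ Q (other pairings), all impossible. Hence [Q(γ):Q] = 4 = [Q(√255, √13):Q], so Q(γ) = Q(√255, √13).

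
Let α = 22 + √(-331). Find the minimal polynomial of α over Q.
m_α(x) = x^2 - 44x + 815

From α - 22 = √(-331), squaring gives (α - 22)^2 = -331, i.e. α^2 - 44α + 484 = -331, so α^2 - 44α + 815 = 0. The discriminant of x^2 - 44x + 815 is (-44)^2 - 4·(815) = 1936 - 3260 = -1324, and 4·(-331) is not a perfect square in Q since -331 is squarefree and ≠ 1. Hence x^2 - 44x + 815 is irreducible over Q and is the minimal polynomial of α.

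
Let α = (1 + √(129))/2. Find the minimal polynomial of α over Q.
m_α(x) = x^2 - x - 32

From 2α - 1 = √(129), squaring gives (2α - 1)^2 = 129, i.e. 4α^2 - 4α + 1 = 129, so α^2 - α + (1 - 129)/4 = 0. Since 129 ≡ 1 (mod 4), (1 - 129)/4 = -32 ∈ Z. The polynomial x^2 - x - 32 has discriminant 1 - 4·(-32) = 129, which is not a perfect square in Q (d = 129 is squarefree and ≠ 1), so x^2 - x - 32 is irreducible over Q. It is the minimal polynomial of α.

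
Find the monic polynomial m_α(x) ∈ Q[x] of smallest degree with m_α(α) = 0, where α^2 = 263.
m_α(x) = x^2 - 263

α satisfies α^2 - 263 = 0, so x^2 - 263 annihilates α. Since d = 263 is squarefree and ≠ 1, it is not a perfect square in Q, so x^2 - 263 has no rational root and is therefore irreducible over Q (a degree-2 polynomial over a field is irreducible iff it has no root). Hence m_α(x) = x^2 - 263.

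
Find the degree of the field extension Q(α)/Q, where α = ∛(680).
[Q(α):Q] = 3

The minimal polynomial of α is x^3 - 680, irreducible over Q since 680 is not a perfect cube (so x^3 - 680 has no rational root). Hence [Q(α):Q] = deg(m_α) = 3.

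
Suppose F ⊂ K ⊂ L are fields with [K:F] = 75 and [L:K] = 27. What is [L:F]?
[L:F] = 2025

The tower law says that for any tower of field extensions F ⊂ K ⊂ L with finite degrees, [L:F] = [L:K] · [K:F]. Here this gives [L:F] = 27 · 75 = 2025.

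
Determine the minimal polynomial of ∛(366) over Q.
m_α(x) = x^3 - 366

α satisfies α^3 = 366, so x^3 - 366 annihilates α. By the rational root test, a rational root p/q (in lowest terms) of x^3 - 366 would satisfy p^3 = 366 q^3, forcing q = 1 and p^3 = 366; but 366 is not a perfect cube, contradiction. A monic cubic over Q with no rational root is irreducible (any nontrivial factorization would include a linear factor). Hence x^3 - 366 is the minimal polynomial of α, and in particular [Q(α):Q] = 3.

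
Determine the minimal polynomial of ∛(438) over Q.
m_α(x) = x^3 - 438

α satisfies α^3 = 438, so x^3 - 438 annihilates α. By the rational root test, a rational root p/q (in lowest terms) of x^3 - 438 would satisfy p^3 = 438 q^3, forcing q = 1 and p^3 = 438; but 438 is not a perfect cube, contradiction. A monic cubic over Q with no rational root is irreducible (any nontrivial factorization would include a linear factor). Hence x^3 - 438 is the minimal polynomial of α, and in particular [Q(α):Q] = 3.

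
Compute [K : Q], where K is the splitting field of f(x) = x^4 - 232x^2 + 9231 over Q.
[K : Q] = 4

Solving the quadratic in x^2: x^2 = (232 ± √(232^2 - 4·9231))/2 = (232 ± √16900)/2 = (232 ± 130)/2, giving x^2 = 51 or x^2 = 181. So f(x) = (x^2 - 51)(x^2 - 181) and the roots of f are ±√51, ±√181. Hence the splitting field is K = Q(√51, √181). Since 51 and 181 are distinct squarefree integers > 1, their product 9231 is not a perfect square, so √181 ∉ Q(√51). By the tower law [K:Q] = [Q(√51,√181):Q(√51)] · [Q(√51):Q] = 2 · 2 = 4.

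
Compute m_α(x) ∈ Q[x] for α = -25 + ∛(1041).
m_α(x) = x^3 + 75x^2 + 1875x + 14584

Set β = α + 25 = ∛(1041), so β^3 = 1041. Then (α + 25)^3 - 1041 = 0, i.e. α is a root of g(x) = (x + 25)^3 - 1041 = x^3 + 75x^2 + 1875x + 14584. Since g(x) = h(x + 25) where h(x) = x^3 - 1041, and h is irreducible over Q (because 1041 is not a perfect cube, so h has no rational root, and a monic cubic with no rational root is irreducible), g is also irreducible (irreducibility is preserved under the substitution x → x + 25). Hence m_α(x) = x^3 + 75x^2 + 1875x + 14584.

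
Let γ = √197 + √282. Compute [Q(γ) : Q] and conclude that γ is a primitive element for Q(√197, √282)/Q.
[Q(γ) : Q] = 4 (equivalently, Q(γ) = Q(√197, √282))

Obviously Q(γ) ⊆ Q(√197, √282), and [Q(√197, √282):Q] = 4 (since 197, 282 are distinct squarefree integers > 1 with 55554 not a perfect square). To show equality we compute the minimal polynomial of γ. From γ = √197 + √282: γ^2 = 197 + 2√(55554) + 282 = 479 + 2√(55554), so γ^2 - 479 = 2√(55554); squaring, (γ^2 - 479)^2 = 4·55554, i.e. γ^4 - 958γ^2 + 229441 - 222216 = 0, i.e. γ^4 - 958γ^2 + 7225 = 0. So γ is a root of x^4 - 958x^2 + 7225. This polynomial is irreducible over Q: it has no rational root (each ±√197 ± √282 is irrational), and any factorization into two quadratics over Q would force √(55554) ∈ Q (pairing opposite roots) or √197, √282 ∈ Q (other pairings), all impossible. Hence [Q(γ):Q] = 4 = [Q(√197, √282):Q], so Q(γ) = Q(√197, √282).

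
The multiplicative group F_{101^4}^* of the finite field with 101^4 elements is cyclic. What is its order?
|F_{101^4}^*| = 104060400

F_{101^4} has 101^4 = 104060401 elements; its multiplicative group consists of all nonzero elements, so |F_{101^4}^*| = 104060401 - 1 = 104060400. (It is cyclic since any finite subgroup of the multiplicative group of a field is cyclic.)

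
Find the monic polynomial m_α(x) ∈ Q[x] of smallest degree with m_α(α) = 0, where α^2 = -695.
m_α(x) = x^2 + 695

α satisfies α^2 + 695 = 0, so x^2 + 695 annihilates α. Since d = -695 is squarefree and ≠ 1, it is not a perfect square in Q, so x^2 + 695 has no rational root and is therefore irreducible over Q (a degree-2 polynomial over a field is irreducible iff it has no root). Hence m_α(x) = x^2 + 695.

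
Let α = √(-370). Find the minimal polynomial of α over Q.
m_α(x) = x^2 + 370

α satisfies α^2 + 370 = 0, so x^2 + 370 annihilates α. Since d = -370 is squarefree and ≠ 1, it is not a perfect square in Q, so x^2 + 370 has no rational root and is therefore irreducible over Q (a degree-2 polynomial over a field is irreducible iff it has no root). Hence m_α(x) = x^2 + 370.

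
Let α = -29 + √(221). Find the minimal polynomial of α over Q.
m_α(x) = x^2 + 58x + 620

From α + 29 = √(221), squaring gives (α + 29)^2 = 221, i.e. α^2 + 58α + 841 = 221, so α^2 + 58α + 620 = 0. The discriminant of x^2 + 58x + 620 is (58)^2 - 4·(620) = 3364 - 2480 = 884, and 4·(221) is not a perfect square in Q since 221 is squarefree and ≠ 1. Hence x^2 + 58x + 620 is irreducible over Q and is the minimal polynomial of α.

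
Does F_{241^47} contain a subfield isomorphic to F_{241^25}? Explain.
No: F_{241^25} is not a subfield of F_{241^47}

F_{p^m} embeds in F_{p^n} iff m | n. Here 25 ∤ 47 (since 47 = 1·25 + 22 with remainder 22 ≠ 0), so F_{241^25} is not a subfield of F_{241^47}. Equivalently: if it were, the tower law would give 25 = [F_{241^25}:F_241] dividing [F_{241^47}:F_241] = 47, contradiction.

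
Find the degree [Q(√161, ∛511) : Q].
[Q(√161, ∛511) : Q] = 6

Let L = Q(√161, ∛511). Since Q(√161) ⊂ L and [Q(√161):Q] = 2, the tower law gives 2 | [L:Q]. Likewise Q(∛511) ⊂ L with [Q(∛511):Q] = 3 (because 511 is not a perfect cube), so 3 | [L:Q]. As gcd(2,3) = 1, [L:Q] is divisible by 6. Conversely L is generated over Q by √161 and ∛511, so [L:Q] ≤ 2·3 = 6. Therefore [Q(√161, ∛511) : Q] = 6.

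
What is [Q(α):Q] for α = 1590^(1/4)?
[Q(α):Q] = 4

α is a root of x^4 - 1590. By Eisenstein's criterion at the prime p = 2 (which divides the constant term 1590 but p^2 = 4 does not, since 1590 is squarefree), x^4 - 1590 is irreducible over Q. Hence [Q(α):Q] = 4.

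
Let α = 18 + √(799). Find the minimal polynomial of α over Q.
m_α(x) = x^2 - 36x - 475

From α - 18 = √(799), squaring gives (α - 18)^2 = 799, i.e. α^2 - 36α + 324 = 799, so α^2 - 36α - 475 = 0. The discriminant of x^2 - 36x - 475 is (-36)^2 - 4·(-475) = 1296 + 1900 = 3196, and 4·(799) is not a perfect square in Q since 799 is squarefree and ≠ 1. Hence x^2 - 36x - 475 is irreducible over Q and is the minimal polynomial of α.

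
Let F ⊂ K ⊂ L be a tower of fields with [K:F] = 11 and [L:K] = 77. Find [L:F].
[L:F] = 847

The tower law says that for any tower of field extensions F ⊂ K ⊂ L with finite degrees, [L:F] = [L:K] · [K:F]. Here this gives [L:F] = 77 · 11 = 847.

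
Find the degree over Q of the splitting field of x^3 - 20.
[K : Q] = 6

The roots of x^3 - 20 are ∛20, ω∛20, ω^2∛20 where ω = e^(2πi/3) is a primitive cube root of unity, so K = Q(∛20, ω). Now [Q(∛20):Q] = 3 (since 20 is not a perfect cube, x^3 - 20 is irreducible) and [Q(ω):Q] = 2. Both 2 and 3 divide [K:Q], and [K:Q] ≤ 3·2 = 6, so [K:Q] = 6. (Equivalently: Q(∛20) ⊂ R but ω ∉ R, so [K : Q(∛20)] = 2.)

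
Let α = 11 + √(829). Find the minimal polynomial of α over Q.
m_α(x) = x^2 - 22x - 708

From α - 11 = √(829), squaring gives (α - 11)^2 = 829, i.e. α^2 - 22α + 121 = 829, so α^2 - 22α - 708 = 0. The discriminant of x^2 - 22x - 708 is (-22)^2 - 4·(-708) = 484 + 2832 = 3316, and 4·(829) is not a perfect square in Q since 829 is squarefree and ≠ 1. Hence x^2 - 22x - 708 is irreducible over Q and is the minimal polynomial of α.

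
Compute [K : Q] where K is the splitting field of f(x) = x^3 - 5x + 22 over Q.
[K : Q] = 6

By the rational root test, any rational root of the monic integer polynomial f(x) = x^3 - 5x + 22 must be an integer dividing the constant term 22, i.e. one of ±{1, 2, 11, 22}. Evaluating: f(1) = 18, f(-1) = 26, f(2) = 20, f(-2) = 24, f(11) = 1298, f(-11) = -1254, f(22) = 10560, f(-22) = -10516; none is 0, so f has no rational root and is therefore irreducible over Q (a cubic with no linear factor over a field is irreducible). For an irreducible cubic, the Galois group is A_3 or S_3 according as the discriminant disc(f) = -4a^3 - 27b^2 = -4·(-5)^3 - 27·(22)^2 = -12568 is or is not a square in Q. Here disc(f) = -12568 is not a perfect square in Q, so the Galois group of f over Q is not contained in A_3 and must be all of S_3. The splitting field has degree |S_3| = 6 over Q, so [K : Q] = 6.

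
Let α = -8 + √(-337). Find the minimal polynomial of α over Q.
m_α(x) = x^2 + 16x + 401

From α + 8 = √(-337), squaring gives (α + 8)^2 = -337, i.e. α^2 + 16α + 64 = -337, so α^2 + 16α + 401 = 0. The discriminant of x^2 + 16x + 401 is (16)^2 - 4·(401) = 256 - 1604 = -1348, and 4·(-337) is not a perfect square in Q since -337 is squarefree and ≠ 1. Hence x^2 + 16x + 401 is irreducible over Q and is the minimal polynomial of α.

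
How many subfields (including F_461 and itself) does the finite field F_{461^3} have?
F_{461^3} has 2 subfields

The subfields of F_{p^n} are exactly the fields F_{p^d} for d | n (each is the fixed field of the unique index-d subgroup of Gal(F_{p^n}/F_p) ≅ Z/nZ). The divisors of n = 3 are {1, 3}, giving 2 subfields: F_{461^1}, F_{461^3}.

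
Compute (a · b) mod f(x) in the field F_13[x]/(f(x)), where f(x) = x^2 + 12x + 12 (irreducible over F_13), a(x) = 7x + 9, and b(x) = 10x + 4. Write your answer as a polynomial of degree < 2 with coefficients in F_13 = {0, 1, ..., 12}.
a · b ≡ 6x + 2 (mod f(x))

Multiply in F_13[x]: a(x)·b(x) = (7x + 9)·(10x + 4) = 5x^2 + x + 10. This has degree ≥ 2, so divide by f(x) over F_13: 5x^2 + x + 10 = (5)·(x^2 + 12x + 12) + (6x + 2). Hence a·b ≡ 6x + 2 (mod f). (F_13[x]/(f) is a field with 13^2 = 169 elements since f is irreducible of degree 2.)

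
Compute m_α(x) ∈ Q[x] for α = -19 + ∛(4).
m_α(x) = x^3 + 57x^2 + 1083x + 6855

Set β = α + 19 = ∛(4), so β^3 = 4. Then (α + 19)^3 - 4 = 0, i.e. α is a root of g(x) = (x + 19)^3 - 4 = x^3 + 57x^2 + 1083x + 6855. Since g(x) = h(x + 19) where h(x) = x^3 - 4, and h is irreducible over Q (because 4 is not a perfect cube, so h has no rational root, and a monic cubic with no rational root is irreducible), g is also irreducible (irreducibility is preserved under the substitution x → x + 19). Hence m_α(x) = x^3 + 57x^2 + 1083x + 6855.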